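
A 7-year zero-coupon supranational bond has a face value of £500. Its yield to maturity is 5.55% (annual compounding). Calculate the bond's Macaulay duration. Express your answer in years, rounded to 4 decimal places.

A zero-coupon bond has a single cash flow at maturity, so its Macaulay duration equals its maturity: 7 years.

7.0000 years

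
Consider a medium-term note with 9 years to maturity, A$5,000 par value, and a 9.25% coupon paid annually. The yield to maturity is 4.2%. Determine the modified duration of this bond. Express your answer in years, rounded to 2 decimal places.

6.60 years

Periodic yield y = 0.042. First find Macaulay duration:
  t   CF        PV=CF/(1+0.042)^t    t·PV
  1       462.50       443.8580       443.8580
  2       462.50       425.9673       851.9347
  3       462.50       408.7978     1,226.3935
  4       462.50       392.3204     1,569.2815
  5       462.50       376.5071     1,882.5354
  6       462.50       361.3312     2,167.9870
  7       462.50       346.7670     2,427.3687
  8       462.50       332.7898     2,662.3183
  9     5,462.50     3,772.0894    33,948.8048
  Σ                  6,860.4279    47,180.4817
P = 6,860.4279; Macaulay duration = 47,180.4817 / 6,860.4279 = 6.87719 years.
Modified duration = D_Mac / (1 + y) = 6.87719 / 1.042 = 6.59999 years.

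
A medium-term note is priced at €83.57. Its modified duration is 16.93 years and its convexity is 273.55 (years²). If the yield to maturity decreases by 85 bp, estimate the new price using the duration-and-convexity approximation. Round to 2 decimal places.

Duration effect: -D_mod·Δy = -16.93 × (-0.0085) = +0.143905
Convexity effect: ½·C·(Δy)² = 0.5 × 273.55 × (-0.0085)² = +0.00988199375
ΔP/P ≈ +0.143905 + 0.00988199375 = +0.15378699375
New price ≈ 83.57 × (1 + 0.15378699375) = 96.4219790676875.

€96.42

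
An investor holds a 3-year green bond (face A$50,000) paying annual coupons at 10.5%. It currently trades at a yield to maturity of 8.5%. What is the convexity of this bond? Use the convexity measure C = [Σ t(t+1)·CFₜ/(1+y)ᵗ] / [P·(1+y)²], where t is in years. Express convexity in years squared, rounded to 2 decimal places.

With y = 0.085:
  t   CF        PV=CF/(1+0.085)^t    t·PV        t(t+1)·PV
  1     5,250.00     4,838.7097     4,838.7097       9,677.4194
  2     5,250.00     4,459.6403     8,919.2805      26,757.8415
  3    55,250.00    43,255.6724   129,767.0173     519,068.0693
  Σ                 52,554.0224   143,525.0075     555,503.3301
P = 52,554.0224.
Convexity = Σ t(t+1)·PV / [P·(1+y)²] = 555,503.3301 / (52,554.0224 × 1.177225) = 8.97886.

8.98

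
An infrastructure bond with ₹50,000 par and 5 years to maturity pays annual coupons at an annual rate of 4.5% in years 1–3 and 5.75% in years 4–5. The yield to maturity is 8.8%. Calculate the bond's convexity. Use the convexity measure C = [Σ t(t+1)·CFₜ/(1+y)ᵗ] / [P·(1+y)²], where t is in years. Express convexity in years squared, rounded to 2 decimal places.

22.25

With y = 0.088:
  t   CF        PV=CF/(1+0.088)^t    t·PV        t(t+1)·PV
  1     2,250.00     2,068.0147     2,068.0147       4,136.0294
  2     2,250.00     1,900.7488     3,801.4976      11,404.4929
  3     2,250.00     1,747.0118     5,241.0353      20,964.1413
  4     2,875.00     2,051.7397     8,206.9589      41,034.7945
  5    52,875.00    34,682.1413   173,410.7066   1,040,464.2397
  Σ                 42,449.6563   192,728.2132   1,118,003.6978
P = 42,449.6563.
Convexity = Σ t(t+1)·PV / [P·(1+y)²] = 1,118,003.6978 / (42,449.6563 × 1.183744) = 22.24904.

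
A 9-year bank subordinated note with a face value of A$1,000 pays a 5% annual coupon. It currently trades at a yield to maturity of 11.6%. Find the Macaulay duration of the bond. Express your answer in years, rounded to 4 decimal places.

Periodic yield y = 0.116. Discount each cash flow and weight by its year:
  t   CF        PV=CF/(1+0.116)^t    t·PV
  1        50.00        44.8029        44.8029
  2        50.00        40.1459        80.2919
  3        50.00        35.9731       107.9192
  4        50.00        32.2339       128.9357
  5        50.00        28.8834       144.4172
  6        50.00        25.8812       155.2874
  7        50.00        23.1911       162.3374
  8        50.00        20.7805       166.2442
  9     1,050.00       391.0313     3,519.2819
  Σ                    642.9234     4,509.5178
Price P = Σ PV = 642.9234.
Macaulay duration = Σ(t·PV) / P = 4,509.5178 / 642.9234 = 7.01408 years.

7.0141 years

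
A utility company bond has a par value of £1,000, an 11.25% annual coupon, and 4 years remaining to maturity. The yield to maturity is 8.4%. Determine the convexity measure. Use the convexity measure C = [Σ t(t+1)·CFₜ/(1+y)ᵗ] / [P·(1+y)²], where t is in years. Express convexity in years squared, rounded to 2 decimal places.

With y = 0.084:
  t   CF        PV=CF/(1+0.084)^t    t·PV        t(t+1)·PV
  1       112.50       103.7823       103.7823         207.5646
  2       112.50        95.7401       191.4802         574.4407
  3       112.50        88.3211       264.9634       1,059.8537
  4     1,112.50       805.7177     3,222.8707      16,114.3535
  Σ                  1,093.5612     3,783.0966      17,956.2125
P = 1,093.5612.
Convexity = Σ t(t+1)·PV / [P·(1+y)²] = 17,956.2125 / (1,093.5612 × 1.175056) = 13.97375.

13.97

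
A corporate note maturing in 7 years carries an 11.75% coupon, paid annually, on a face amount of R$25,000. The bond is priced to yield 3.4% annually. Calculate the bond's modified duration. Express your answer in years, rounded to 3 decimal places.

5.325 years

Periodic yield y = 0.034. First find Macaulay duration:
  t   CF        PV=CF/(1+0.034)^t    t·PV
  1     2,937.50     2,840.9091     2,840.9091
  2     2,937.50     2,747.4943     5,494.9886
  3     2,937.50     2,657.1511     7,971.4534
  4     2,937.50     2,569.7787    10,279.1147
  5     2,937.50     2,485.2792    12,426.3959
  6     2,937.50     2,403.5582    14,421.3492
  7    27,937.50    22,107.7105   154,753.9736
  Σ                 37,811.8811   208,188.1845
P = 37,811.8811; Macaulay duration = 208,188.1845 / 37,811.8811 = 5.50589 years.
Modified duration = D_Mac / (1 + y) = 5.50589 / 1.034 = 5.32485 years.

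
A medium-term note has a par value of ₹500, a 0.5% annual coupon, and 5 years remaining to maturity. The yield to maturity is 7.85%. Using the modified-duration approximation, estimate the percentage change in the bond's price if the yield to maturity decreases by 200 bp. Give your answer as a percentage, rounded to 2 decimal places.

+9.16%

Periodic yield y = 0.0785. Modified duration first:
  t   CF        PV=CF/(1+0.0785)^t    t·PV
  1         2.50         2.3180         2.3180
  2         2.50         2.1493         4.2986
  3         2.50         1.9929         5.9786
  4         2.50         1.8478         7.3913
  5       502.50       344.3779     1,721.8897
  Σ                    352.6860     1,741.8762
P = 352.6860; D_Mac = 4.93889 yrs; D_mod = 4.93889/(1+0.0785) = 4.57940 yrs.
ΔP/P ≈ -D_mod · Δy = -4.57940 × (-0.02) = +0.091588 = +9.1588%.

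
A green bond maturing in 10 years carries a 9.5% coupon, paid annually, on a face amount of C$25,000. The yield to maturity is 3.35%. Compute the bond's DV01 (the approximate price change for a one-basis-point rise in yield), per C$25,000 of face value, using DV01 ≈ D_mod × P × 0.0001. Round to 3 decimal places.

Periodic yield y = 0.0335.
  t   CF        PV=CF/(1+0.0335)^t    t·PV
  1     2,375.00     2,298.0164     2,298.0164
  2     2,375.00     2,223.5283     4,447.0565
  3     2,375.00     2,151.4545     6,454.3636
  4     2,375.00     2,081.7170     8,326.8680
  5     2,375.00     2,014.2400    10,071.1998
  6     2,375.00     1,948.9501    11,693.7008
  7     2,375.00     1,885.7766    13,200.4363
  8     2,375.00     1,824.6508    14,597.2065
  9     2,375.00     1,765.5064    15,889.5572
  10   27,375.00    19,690.1633   196,901.6331
  Σ                 37,884.0034   283,880.0384
P = 37,884.0034; D_Mac = 7.49340 yrs; D_mod = 7.25051 yrs.
DV01 ≈ 7.25051 × 37,884.0034 × 0.0001 = 27.467831.

C$27.468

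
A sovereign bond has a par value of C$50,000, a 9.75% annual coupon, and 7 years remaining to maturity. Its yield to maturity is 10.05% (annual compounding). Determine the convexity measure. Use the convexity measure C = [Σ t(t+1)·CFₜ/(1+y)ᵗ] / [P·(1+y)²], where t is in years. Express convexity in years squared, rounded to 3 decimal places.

32.195

With y = 0.1005:
  t   CF        PV=CF/(1+0.1005)^t    t·PV        t(t+1)·PV
  1     4,875.00     4,429.8046     4,429.8046       8,859.6093
  2     4,875.00     4,025.2655     8,050.5309      24,151.5927
  3     4,875.00     3,657.6697    10,973.0090      43,892.0359
  4     4,875.00     3,323.6435    13,294.5739      66,472.8697
  5     4,875.00     3,020.1213    15,100.6065      90,603.6389
  6     4,875.00     2,744.3174    16,465.9044     115,261.3307
  7    54,875.00    28,070.1158   196,490.8109   1,571,926.4875
  Σ                 49,270.9378   264,805.2403   1,921,167.5646
P = 49,270.9378.
Convexity = Σ t(t+1)·PV / [P·(1+y)²] = 1,921,167.5646 / (49,270.9378 × 1.211100) = 32.19544.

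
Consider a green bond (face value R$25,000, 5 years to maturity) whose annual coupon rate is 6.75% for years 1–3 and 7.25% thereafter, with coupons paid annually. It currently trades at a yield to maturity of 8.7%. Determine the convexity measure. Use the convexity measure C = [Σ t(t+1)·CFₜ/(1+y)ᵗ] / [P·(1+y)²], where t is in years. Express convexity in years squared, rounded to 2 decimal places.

21.23

With y = 0.087:
  t   CF        PV=CF/(1+0.087)^t    t·PV        t(t+1)·PV
  1     1,687.50     1,552.4379     1,552.4379       3,104.8758
  2     1,687.50     1,428.1857     2,856.3715       8,569.1145
  3     1,687.50     1,313.8783     3,941.6350      15,766.5399
  4     1,812.50     1,298.2545     5,193.0180      25,965.0901
  5    26,812.50    17,668.0894    88,340.4472     530,042.6832
  Σ                 23,260.8459   101,883.9096     583,448.3035
P = 23,260.8459.
Convexity = Σ t(t+1)·PV / [P·(1+y)²] = 583,448.3035 / (23,260.8459 × 1.181569) = 21.22843.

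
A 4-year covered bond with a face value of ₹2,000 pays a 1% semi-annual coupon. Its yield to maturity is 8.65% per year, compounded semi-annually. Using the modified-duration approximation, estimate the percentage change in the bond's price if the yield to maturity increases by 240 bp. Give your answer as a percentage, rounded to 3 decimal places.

Periodic yield y = 0.04325. Modified duration first:
  t   CF        PV=CF/(1+0.04325)^t    t·PV
  1        10.00         9.5854         9.5854
  2        10.00         9.1880        18.3761
  3        10.00         8.8071        26.4214
  4        10.00         8.4420        33.7681
  5        10.00         8.0920        40.4602
  6        10.00         7.7566        46.5394
  7        10.00         7.4350        52.0450
  8     2,010.00     1,432.4811    11,459.8491
  Σ                  1,491.7874    11,687.0447
P = 1,491.7874; D_Mac = 7.83426 half-year periods = 3.91713 yrs; D_mod = 3.91713/(1+0.04325) = 3.75474 yrs.
ΔP/P ≈ -D_mod · Δy = -3.75474 × (+0.024) = -0.090114 = -9.0114%.

-9.011%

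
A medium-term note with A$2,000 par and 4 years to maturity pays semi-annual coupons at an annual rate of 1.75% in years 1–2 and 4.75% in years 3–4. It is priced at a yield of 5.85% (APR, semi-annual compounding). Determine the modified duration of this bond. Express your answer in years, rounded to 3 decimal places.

3.725 years

Periodic yield y = 0.02925. First find Macaulay duration:
  t   CF        PV=CF/(1+0.02925)^t    t·PV
  1        17.50        17.0027        17.0027
  2        17.50        16.5195        33.0390
  3        17.50        16.0500        48.1500
  4        17.50        15.5939        62.3756
  5        47.50        41.1234       205.6171
  6        47.50        39.9547       239.7285
  7        47.50        38.8193       271.7350
  8     2,047.50     1,625.7618    13,006.0941
  Σ                  1,810.8253    13,883.7419
P = 1,810.8253; Macaulay duration = 13,883.7419 / 1,810.8253 = 7.66708 half-year periods = 3.83354 years.
Modified duration = D_Mac / (1 + y) = 3.83354 / 1.02925 = 3.72460 years.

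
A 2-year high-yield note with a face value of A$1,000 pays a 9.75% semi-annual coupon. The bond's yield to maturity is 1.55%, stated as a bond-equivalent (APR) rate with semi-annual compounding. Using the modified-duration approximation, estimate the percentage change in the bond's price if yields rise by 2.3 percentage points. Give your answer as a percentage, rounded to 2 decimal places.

Periodic yield y = 0.00775. Modified duration first:
  t   CF        PV=CF/(1+0.00775)^t    t·PV
  1        48.75        48.3751        48.3751
  2        48.75        48.0031        96.0061
  3        48.75        47.6339       142.9017
  4     1,048.75     1,016.8590     4,067.4361
  Σ                  1,160.8711     4,354.7190
P = 1,160.8711; D_Mac = 3.75125 half-year periods = 1.87563 yrs; D_mod = 1.87563/(1+0.00775) = 1.86120 yrs.
ΔP/P ≈ -D_mod · Δy = -1.86120 × (+0.023) = -0.042808 = -4.2808%.

-4.28%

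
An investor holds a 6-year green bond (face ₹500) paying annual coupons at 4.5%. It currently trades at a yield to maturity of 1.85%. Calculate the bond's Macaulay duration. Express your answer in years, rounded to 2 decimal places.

Periodic yield y = 0.0185. Discount each cash flow and weight by its year:
  t   CF        PV=CF/(1+0.0185)^t    t·PV
  1        22.50        22.0913        22.0913
  2        22.50        21.6900        43.3801
  3        22.50        21.2961        63.8882
  4        22.50        20.9092        83.6370
  5        22.50        20.5295       102.6473
  6       522.50       468.0800     2,808.4801
  Σ                    574.5961     3,124.1239
Price P = Σ PV = 574.5961.
Macaulay duration = Σ(t·PV) / P = 3,124.1239 / 574.5961 = 5.43708 years.

5.44 years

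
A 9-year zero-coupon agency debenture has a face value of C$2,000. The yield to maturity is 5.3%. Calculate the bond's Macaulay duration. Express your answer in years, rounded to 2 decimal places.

A zero-coupon bond has a single cash flow at maturity, so its Macaulay duration equals its maturity: 9 years.

9.00 years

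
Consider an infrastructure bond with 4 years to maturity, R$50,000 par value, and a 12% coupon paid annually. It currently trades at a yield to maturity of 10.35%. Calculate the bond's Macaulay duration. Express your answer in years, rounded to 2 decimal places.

3.42 years

Periodic yield y = 0.1035. Discount each cash flow and weight by its year:
  t   CF        PV=CF/(1+0.1035)^t    t·PV
  1     6,000.00     5,437.2451     5,437.2451
  2     6,000.00     4,927.2724     9,854.5449
  3     6,000.00     4,465.1313    13,395.3940
  4    56,000.00    37,765.7990   151,063.1959
  Σ                 52,595.4479   179,750.3799
Price P = Σ PV = 52,595.4479.
Macaulay duration = Σ(t·PV) / P = 179,750.3799 / 52,595.4479 = 3.41760 years.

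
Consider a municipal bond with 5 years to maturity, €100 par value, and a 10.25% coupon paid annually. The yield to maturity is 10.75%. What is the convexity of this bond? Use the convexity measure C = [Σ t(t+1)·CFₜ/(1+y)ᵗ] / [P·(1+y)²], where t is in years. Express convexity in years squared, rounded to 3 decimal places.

18.945

With y = 0.1075:
  t   CF        PV=CF/(1+0.1075)^t    t·PV        t(t+1)·PV
  1        10.25         9.2551         9.2551          18.5102
  2        10.25         8.3567        16.7135          50.1404
  3        10.25         7.5456        22.6367          90.5470
  4        10.25         6.8132        27.2527         136.2633
  5       110.25        66.1698       330.8491       1,985.0945
  Σ                     98.1404       406.7070       2,280.5553
P = 98.1404.
Convexity = Σ t(t+1)·PV / [P·(1+y)²] = 2,280.5553 / (98.1404 × 1.226556) = 18.94547.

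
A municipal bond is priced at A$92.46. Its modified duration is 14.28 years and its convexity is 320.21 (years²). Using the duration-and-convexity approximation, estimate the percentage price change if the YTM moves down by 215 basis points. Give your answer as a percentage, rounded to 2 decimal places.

+38.10%

Duration effect: -D_mod·Δy = -14.28 × (-0.0215) = +0.307020
Convexity effect: ½·C·(Δy)² = 0.5 × 320.21 × (-0.0215)² = +0.07400853625
ΔP/P ≈ +0.307020 + 0.07400853625 = +0.38102853625
= +38.102853625%.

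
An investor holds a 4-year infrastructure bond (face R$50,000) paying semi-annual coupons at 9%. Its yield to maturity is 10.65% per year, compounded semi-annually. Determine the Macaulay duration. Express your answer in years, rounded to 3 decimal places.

Periodic yield y = 0.05325. Discount each cash flow and weight by its period:
  t   CF        PV=CF/(1+0.05325)^t    t·PV
  1     2,250.00     2,136.2450     2,136.2450
  2     2,250.00     2,028.2411     4,056.4822
  3     2,250.00     1,925.6977     5,777.0931
  4     2,250.00     1,828.3387     7,313.3547
  5     2,250.00     1,735.9019     8,679.5095
  6     2,250.00     1,648.1385     9,888.8312
  7     2,250.00     1,564.8123    10,953.6859
  8    52,250.00    34,501.2279   276,009.8235
  Σ                 47,368.6031   324,815.0251
Price P = Σ PV = 47,368.6031.
Macaulay duration = Σ(t·PV) / P = 324,815.0251 / 47,368.6031 = 6.85718 half-year periods.
In years: 6.85718 / 2 = 3.42859 years.

3.429 years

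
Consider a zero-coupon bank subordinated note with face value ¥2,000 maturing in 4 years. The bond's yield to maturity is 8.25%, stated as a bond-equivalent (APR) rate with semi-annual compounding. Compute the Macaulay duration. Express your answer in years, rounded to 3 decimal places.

A zero-coupon bond has a single cash flow at maturity, so its Macaulay duration equals its maturity: 4 years.
(Equivalently: 8 semi-annual periods ÷ 2 = 4 years.)

4.000 years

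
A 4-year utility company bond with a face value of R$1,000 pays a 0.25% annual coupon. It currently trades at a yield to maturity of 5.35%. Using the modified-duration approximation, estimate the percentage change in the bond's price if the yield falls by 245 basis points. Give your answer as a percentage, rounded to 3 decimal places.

+9.263%

Periodic yield y = 0.0535. Modified duration first:
  t   CF        PV=CF/(1+0.0535)^t    t·PV
  1         2.50         2.3730         2.3730
  2         2.50         2.2525         4.5051
  3         2.50         2.1381         6.4144
  4     1,002.50       813.8535     3,255.4139
  Σ                    820.6172     3,268.7064
P = 820.6172; D_Mac = 3.98323 yrs; D_mod = 3.98323/(1+0.0535) = 3.78095 yrs.
ΔP/P ≈ -D_mod · Δy = -3.78095 × (-0.0245) = +0.092633 = +9.2633%.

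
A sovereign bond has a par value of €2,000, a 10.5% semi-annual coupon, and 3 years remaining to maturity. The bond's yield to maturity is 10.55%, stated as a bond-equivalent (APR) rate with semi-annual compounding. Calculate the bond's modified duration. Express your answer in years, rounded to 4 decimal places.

Periodic yield y = 0.05275. First find Macaulay duration:
  t   CF        PV=CF/(1+0.05275)^t    t·PV
  1       105.00        99.7388        99.7388
  2       105.00        94.7412       189.4824
  3       105.00        89.9940       269.9820
  4       105.00        85.4847       341.9387
  5       105.00        81.2013       406.0066
  6     2,105.00     1,546.3244     9,277.9462
  Σ                  1,997.4843    10,585.0946
P = 1,997.4843; Macaulay duration = 10,585.0946 / 1,997.4843 = 5.29921 half-year periods = 2.64961 years.
Modified duration = D_Mac / (1 + y) = 2.64961 / 1.05275 = 2.51684 years.

2.5168 years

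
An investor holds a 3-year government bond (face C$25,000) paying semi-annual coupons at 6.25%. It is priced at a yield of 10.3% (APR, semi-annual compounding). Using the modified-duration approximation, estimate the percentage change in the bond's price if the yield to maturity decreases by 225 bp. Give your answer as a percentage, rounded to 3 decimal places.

Periodic yield y = 0.0515. Modified duration first:
  t   CF        PV=CF/(1+0.0515)^t    t·PV
  1       781.25       742.9862       742.9862
  2       781.25       706.5965     1,413.1930
  3       781.25       671.9891     2,015.9672
  4       781.25       639.0766     2,556.3064
  5       781.25       607.7761     3,038.8807
  6    25,781.25    19,074.2868   114,445.7207
  Σ                 22,442.7113   124,213.0542
P = 22,442.7113; D_Mac = 5.53467 half-year periods = 2.76734 yrs; D_mod = 2.76734/(1+0.0515) = 2.63180 yrs.
ΔP/P ≈ -D_mod · Δy = -2.63180 × (-0.0225) = +0.059215 = +5.9215%.

+5.922%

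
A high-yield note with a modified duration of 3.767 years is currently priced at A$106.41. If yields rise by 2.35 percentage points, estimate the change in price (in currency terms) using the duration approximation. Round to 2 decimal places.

-A$9.42

Duration approximation: ΔP/P ≈ -D_mod · Δy = -3.767 × (+0.0235) = -0.0885245.
ΔP ≈ 106.41 × (-0.0885245) = -9.419892045.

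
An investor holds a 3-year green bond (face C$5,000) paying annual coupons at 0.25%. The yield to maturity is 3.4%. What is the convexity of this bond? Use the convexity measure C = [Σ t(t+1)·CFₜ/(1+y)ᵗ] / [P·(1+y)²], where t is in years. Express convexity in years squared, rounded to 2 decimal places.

With y = 0.034:
  t   CF        PV=CF/(1+0.034)^t    t·PV        t(t+1)·PV
  1        12.50        12.0890        12.0890          24.1779
  2        12.50        11.6915        23.3829          70.1488
  3     5,012.50     4,534.1175    13,602.3525      54,409.4099
  Σ                  4,557.8979    13,637.8244      54,503.7366
P = 4,557.8979.
Convexity = Σ t(t+1)·PV / [P·(1+y)²] = 54,503.7366 / (4,557.8979 × 1.069156) = 11.18460.

11.18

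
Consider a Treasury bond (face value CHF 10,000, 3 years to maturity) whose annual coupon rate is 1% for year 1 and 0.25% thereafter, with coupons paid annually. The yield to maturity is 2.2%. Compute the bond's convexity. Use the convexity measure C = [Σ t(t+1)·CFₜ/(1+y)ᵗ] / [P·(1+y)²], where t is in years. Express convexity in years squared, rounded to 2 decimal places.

With y = 0.022:
  t   CF        PV=CF/(1+0.022)^t    t·PV        t(t+1)·PV
  1       100.00        97.8474        97.8474         195.6947
  2        25.00        23.9353        47.8705         143.6116
  3    10,025.00     9,391.4293    28,174.2879     112,697.1517
  Σ                  9,513.2119    28,320.0058     113,036.4580
P = 9,513.2119.
Convexity = Σ t(t+1)·PV / [P·(1+y)²] = 113,036.4580 / (9,513.2119 × 1.044484) = 11.37600.

11.38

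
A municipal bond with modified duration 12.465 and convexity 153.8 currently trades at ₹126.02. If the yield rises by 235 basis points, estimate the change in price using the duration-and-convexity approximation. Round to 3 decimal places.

-₹31.563

Duration effect: -D_mod·Δy = -12.465 × (+0.0235) = -0.2929275
Convexity effect: ½·C·(Δy)² = 0.5 × 153.8 × (0.0235)² = +0.042468025
ΔP/P ≈ -0.2929275 + 0.042468025 = -0.250459475
ΔP ≈ 126.02 × (-0.250459475) = -31.5629030395.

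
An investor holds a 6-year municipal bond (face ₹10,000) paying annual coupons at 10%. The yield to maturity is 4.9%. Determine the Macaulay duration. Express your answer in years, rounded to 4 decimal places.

4.9331 years

Periodic yield y = 0.049. Discount each cash flow and weight by its year:
  t   CF        PV=CF/(1+0.049)^t    t·PV
  1     1,000.00       953.2888       953.2888
  2     1,000.00       908.7596     1,817.5192
  3     1,000.00       866.3104     2,598.9312
  4     1,000.00       825.8441     3,303.3762
  5     1,000.00       787.2679     3,936.3396
  6    11,000.00     8,255.4311    49,532.5865
  Σ                 12,596.9019    62,142.0417
Price P = Σ PV = 12,596.9019.
Macaulay duration = Σ(t·PV) / P = 62,142.0417 / 12,596.9019 = 4.93312 years.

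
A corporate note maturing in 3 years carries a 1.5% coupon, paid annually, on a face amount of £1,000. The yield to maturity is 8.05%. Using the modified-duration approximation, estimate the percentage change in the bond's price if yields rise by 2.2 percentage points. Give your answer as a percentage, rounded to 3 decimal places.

Periodic yield y = 0.0805. Modified duration first:
  t   CF        PV=CF/(1+0.0805)^t    t·PV
  1        15.00        13.8825        13.8825
  2        15.00        12.8482        25.6964
  3     1,015.00       804.6217     2,413.8650
  Σ                    831.3523     2,453.4439
P = 831.3523; D_Mac = 2.95115 yrs; D_mod = 2.95115/(1+0.0805) = 2.73128 yrs.
ΔP/P ≈ -D_mod · Δy = -2.73128 × (+0.022) = -0.060088 = -6.0088%.

-6.009%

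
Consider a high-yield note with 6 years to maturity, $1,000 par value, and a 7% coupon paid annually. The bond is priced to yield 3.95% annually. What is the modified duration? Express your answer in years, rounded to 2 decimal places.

4.98 years

Periodic yield y = 0.0395. First find Macaulay duration:
  t   CF        PV=CF/(1+0.0395)^t    t·PV
  1        70.00        67.3401        67.3401
  2        70.00        64.7812       129.5624
  3        70.00        62.3196       186.9588
  4        70.00        59.9515       239.8060
  5        70.00        57.6734       288.3670
  6     1,070.00       848.0800     5,088.4799
  Σ                  1,160.1458     6,000.5142
P = 1,160.1458; Macaulay duration = 6,000.5142 / 1,160.1458 = 5.17221 years.
Modified duration = D_Mac / (1 + y) = 5.17221 / 1.0395 = 4.97567 years.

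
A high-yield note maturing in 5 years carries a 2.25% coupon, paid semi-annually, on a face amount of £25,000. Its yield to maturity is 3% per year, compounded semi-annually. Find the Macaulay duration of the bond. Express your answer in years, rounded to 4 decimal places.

4.7516 years

Periodic yield y = 0.015. Discount each cash flow and weight by its period:
  t   CF        PV=CF/(1+0.015)^t    t·PV
  1       281.25       277.0936       277.0936
  2       281.25       272.9986       545.9972
  3       281.25       268.9642       806.8925
  4       281.25       264.9893     1,059.9573
  5       281.25       261.0732     1,305.3661
  6       281.25       257.2150     1,543.2899
  7       281.25       253.4138     1,773.8965
  8       281.25       249.6688     1,997.3500
  9       281.25       245.9791     2,213.8116
  10   25,281.25    21,784.0247   217,840.2470
  Σ                 24,135.4202   229,363.9017
Price P = Σ PV = 24,135.4202.
Macaulay duration = Σ(t·PV) / P = 229,363.9017 / 24,135.4202 = 9.50321 half-year periods.
In years: 9.50321 / 2 = 4.75160 years.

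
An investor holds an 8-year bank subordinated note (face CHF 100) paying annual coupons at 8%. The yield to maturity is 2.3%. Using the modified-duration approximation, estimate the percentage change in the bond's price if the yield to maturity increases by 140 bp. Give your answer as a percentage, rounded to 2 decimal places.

-8.92%

Periodic yield y = 0.023. Modified duration first:
  t   CF        PV=CF/(1+0.023)^t    t·PV
  1         8.00         7.8201         7.8201
  2         8.00         7.6443        15.2886
  3         8.00         7.4725        22.4174
  4         8.00         7.3044        29.2178
  5         8.00         7.1402        35.7011
  6         8.00         6.9797        41.8781
  7         8.00         6.8228        47.7594
  8       108.00        90.0365       720.2921
  Σ                    141.2206       920.3747
P = 141.2206; D_Mac = 6.51729 yrs; D_mod = 6.51729/(1+0.023) = 6.37076 yrs.
ΔP/P ≈ -D_mod · Δy = -6.37076 × (+0.014) = -0.089191 = -8.9191%.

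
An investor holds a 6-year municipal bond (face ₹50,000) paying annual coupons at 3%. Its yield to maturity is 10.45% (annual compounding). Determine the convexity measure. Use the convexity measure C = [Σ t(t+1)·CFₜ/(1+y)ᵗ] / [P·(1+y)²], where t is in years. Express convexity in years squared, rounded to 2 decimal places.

30.45

With y = 0.1045:
  t   CF        PV=CF/(1+0.1045)^t    t·PV        t(t+1)·PV
  1     1,500.00     1,358.0806     1,358.0806       2,716.1612
  2     1,500.00     1,229.5886     2,459.1771       7,377.5314
  3     1,500.00     1,113.2536     3,339.7607      13,359.0429
  4     1,500.00     1,007.9254     4,031.7015      20,158.5075
  5     1,500.00       912.5626     4,562.8129      27,376.8775
  6    51,500.00    28,366.9673   170,201.8037   1,191,412.6259
  Σ                 33,988.3780   185,953.3366   1,262,400.7464
P = 33,988.3780.
Convexity = Σ t(t+1)·PV / [P·(1+y)²] = 1,262,400.7464 / (33,988.3780 × 1.219920) = 30.44636.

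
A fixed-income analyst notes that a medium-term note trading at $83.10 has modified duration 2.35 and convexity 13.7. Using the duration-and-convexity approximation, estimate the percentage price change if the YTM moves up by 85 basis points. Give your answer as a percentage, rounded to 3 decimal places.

Duration effect: -D_mod·Δy = -2.35 × (+0.0085) = -0.019975
Convexity effect: ½·C·(Δy)² = 0.5 × 13.7 × (0.0085)² = +0.0004949125
ΔP/P ≈ -0.019975 + 0.0004949125 = -0.0194800875
= -1.94800875%.

-1.948%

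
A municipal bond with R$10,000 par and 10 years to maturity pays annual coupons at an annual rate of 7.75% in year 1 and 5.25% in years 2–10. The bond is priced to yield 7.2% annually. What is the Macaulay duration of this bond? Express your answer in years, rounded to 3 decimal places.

7.677 years

Periodic yield y = 0.072. Discount each cash flow and weight by its year:
  t   CF        PV=CF/(1+0.072)^t    t·PV
  1       775.00       722.9478       722.9478
  2       525.00       456.8459       913.6918
  3       525.00       426.1622     1,278.4867
  4       525.00       397.5394     1,590.1575
  5       525.00       370.8390     1,854.1949
  6       525.00       345.9319     2,075.5913
  7       525.00       322.6977     2,258.8836
  8       525.00       301.0239     2,408.1914
  9       525.00       280.8059     2,527.2531
  10   10,525.00     5,251.3897    52,513.8974
  Σ                  8,876.1834    68,143.2955
Price P = Σ PV = 8,876.1834.
Macaulay duration = Σ(t·PV) / P = 68,143.2955 / 8,876.1834 = 7.67709 years.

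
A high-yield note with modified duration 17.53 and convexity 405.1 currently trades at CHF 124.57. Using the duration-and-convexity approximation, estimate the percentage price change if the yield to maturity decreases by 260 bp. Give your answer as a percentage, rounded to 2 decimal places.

Duration effect: -D_mod·Δy = -17.53 × (-0.026) = +0.455780
Convexity effect: ½·C·(Δy)² = 0.5 × 405.1 × (-0.026)² = +0.1369238
ΔP/P ≈ +0.455780 + 0.1369238 = +0.5927038
= +59.27038%.

+59.27%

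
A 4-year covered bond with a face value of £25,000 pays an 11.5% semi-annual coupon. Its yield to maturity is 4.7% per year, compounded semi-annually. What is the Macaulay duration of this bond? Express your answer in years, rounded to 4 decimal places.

3.3966 years

Periodic yield y = 0.0235. Discount each cash flow and weight by its period:
  t   CF        PV=CF/(1+0.0235)^t    t·PV
  1     1,437.50     1,404.4944     1,404.4944
  2     1,437.50     1,372.2466     2,744.4932
  3     1,437.50     1,340.7392     4,022.2176
  4     1,437.50     1,309.9553     5,239.8211
  5     1,437.50     1,279.8781     6,399.3907
  6     1,437.50     1,250.4916     7,502.9495
  7     1,437.50     1,221.7798     8,552.4583
  8    26,437.50    21,954.1996   175,633.5970
  Σ                 31,133.7845   211,499.4216
Price P = Σ PV = 31,133.7845.
Macaulay duration = Σ(t·PV) / P = 211,499.4216 / 31,133.7845 = 6.79324 half-year periods.
In years: 6.79324 / 2 = 3.39662 years.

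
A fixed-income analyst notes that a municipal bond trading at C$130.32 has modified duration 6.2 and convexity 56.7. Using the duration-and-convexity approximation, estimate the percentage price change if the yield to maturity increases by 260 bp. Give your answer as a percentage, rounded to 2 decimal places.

-14.20%

Duration effect: -D_mod·Δy = -6.2 × (+0.026) = -0.161200
Convexity effect: ½·C·(Δy)² = 0.5 × 56.7 × (0.026)² = +0.0191646
ΔP/P ≈ -0.161200 + 0.0191646 = -0.1420354
= -14.20354%.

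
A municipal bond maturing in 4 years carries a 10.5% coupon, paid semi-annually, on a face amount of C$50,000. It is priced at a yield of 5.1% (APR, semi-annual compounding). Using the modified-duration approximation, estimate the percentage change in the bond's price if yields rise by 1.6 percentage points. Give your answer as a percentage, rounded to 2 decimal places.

-5.35%

Periodic yield y = 0.0255. Modified duration first:
  t   CF        PV=CF/(1+0.0255)^t    t·PV
  1     2,625.00     2,559.7270     2,559.7270
  2     2,625.00     2,496.0770     4,992.1540
  3     2,625.00     2,434.0098     7,302.0293
  4     2,625.00     2,373.4859     9,493.9434
  5     2,625.00     2,314.4670    11,572.3348
  6     2,625.00     2,256.9156    13,541.4936
  7     2,625.00     2,200.7953    15,405.5673
  8    52,625.00    43,023.6044   344,188.8349
  Σ                 59,659.0818   409,056.0842
P = 59,659.0818; D_Mac = 6.85656 half-year periods = 3.42828 yrs; D_mod = 3.42828/(1+0.0255) = 3.34303 yrs.
ΔP/P ≈ -D_mod · Δy = -3.34303 × (+0.016) = -0.053489 = -5.3489%.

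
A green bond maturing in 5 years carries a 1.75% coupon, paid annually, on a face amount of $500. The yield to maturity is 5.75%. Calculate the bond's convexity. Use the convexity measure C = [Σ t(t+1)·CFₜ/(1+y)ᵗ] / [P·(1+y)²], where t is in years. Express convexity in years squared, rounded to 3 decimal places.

25.485

With y = 0.0575:
  t   CF        PV=CF/(1+0.0575)^t    t·PV        t(t+1)·PV
  1         8.75         8.2742         8.2742          16.5485
  2         8.75         7.8243        15.6487          46.9460
  3         8.75         7.3989        22.1967          88.7868
  4         8.75         6.9966        27.9864         139.9318
  5       508.75       384.6826     1,923.4130      11,540.4780
  Σ                    415.1767     1,997.5189      11,832.6910
P = 415.1767.
Convexity = Σ t(t+1)·PV / [P·(1+y)²] = 11,832.6910 / (415.1767 × 1.118306) = 25.48531.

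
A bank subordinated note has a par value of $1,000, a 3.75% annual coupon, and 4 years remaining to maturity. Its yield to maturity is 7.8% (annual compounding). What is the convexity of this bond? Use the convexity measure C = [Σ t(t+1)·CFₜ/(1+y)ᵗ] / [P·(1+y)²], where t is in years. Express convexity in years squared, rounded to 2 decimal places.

15.90

With y = 0.078:
  t   CF        PV=CF/(1+0.078)^t    t·PV        t(t+1)·PV
  1        37.50        34.7866        34.7866          69.5733
  2        37.50        32.2696        64.5392         193.6177
  3        37.50        29.9347        89.8041         359.2165
  4     1,037.50       768.2686     3,073.0742      15,365.3712
  Σ                    865.2595     3,262.2042      15,987.7787
P = 865.2595.
Convexity = Σ t(t+1)·PV / [P·(1+y)²] = 15,987.7787 / (865.2595 × 1.162084) = 15.90026.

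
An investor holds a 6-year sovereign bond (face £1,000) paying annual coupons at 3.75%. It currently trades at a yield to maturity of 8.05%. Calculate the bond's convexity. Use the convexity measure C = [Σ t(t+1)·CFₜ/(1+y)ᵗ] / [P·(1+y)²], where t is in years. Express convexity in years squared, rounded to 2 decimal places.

31.33

With y = 0.0805:
  t   CF        PV=CF/(1+0.0805)^t    t·PV        t(t+1)·PV
  1        37.50        34.7062        34.7062          69.4123
  2        37.50        32.1205        64.2409         192.7227
  3        37.50        29.7274        89.1822         356.7288
  4        37.50        27.5126       110.0505         550.2527
  5        37.50        25.4629       127.3144         763.8862
  6     1,037.50       651.9878     3,911.9269      27,383.4882
  Σ                    801.5173     4,337.4211      29,316.4909
P = 801.5173.
Convexity = Σ t(t+1)·PV / [P·(1+y)²] = 29,316.4909 / (801.5173 × 1.167480) = 31.32922.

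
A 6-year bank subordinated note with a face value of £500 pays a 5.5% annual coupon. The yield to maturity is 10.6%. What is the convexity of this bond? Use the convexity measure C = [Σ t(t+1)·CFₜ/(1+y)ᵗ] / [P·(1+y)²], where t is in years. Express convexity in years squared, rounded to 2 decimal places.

With y = 0.106:
  t   CF        PV=CF/(1+0.106)^t    t·PV        t(t+1)·PV
  1        27.50        24.8644        24.8644          49.7288
  2        27.50        22.4814        44.9627         134.8881
  3        27.50        20.3267        60.9802         243.9206
  4        27.50        18.3786        73.5144         367.5718
  5        27.50        16.6172        83.0858         498.5151
  6       527.50       288.1985     1,729.1909      12,104.3366
  Σ                    390.8667     2,016.5984      13,398.9610
P = 390.8667.
Convexity = Σ t(t+1)·PV / [P·(1+y)²] = 13,398.9610 / (390.8667 × 1.223236) = 28.02413.

28.02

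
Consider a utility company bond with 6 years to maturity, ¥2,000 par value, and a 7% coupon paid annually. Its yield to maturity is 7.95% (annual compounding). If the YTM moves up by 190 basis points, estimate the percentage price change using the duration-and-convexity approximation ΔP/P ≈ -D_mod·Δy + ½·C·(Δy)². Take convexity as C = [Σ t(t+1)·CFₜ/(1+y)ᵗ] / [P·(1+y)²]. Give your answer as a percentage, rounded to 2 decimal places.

-8.42%

With y = 0.0795:
  t   CF        PV=CF/(1+0.0795)^t    t·PV        t(t+1)·PV
  1       140.00       129.6897       129.6897         259.3793
  2       140.00       120.1386       240.2773         720.8319
  3       140.00       111.2910       333.8730       1,335.4922
  4       140.00       103.0950       412.3799       2,061.8993
  5       140.00        95.5025       477.5126       2,865.0754
  6     2,140.00     1,352.3151     8,113.8905      56,797.2337
  Σ                  1,912.0319     9,707.6230      64,039.9117
P = 1,912.0319; D_Mac = 5.07712 yrs; D_mod = 4.70322 yrs; C = 28.74156.
Duration effect: -4.70322 × (+0.019) = -0.089361
Convexity effect: 0.5 × 28.74156 × (0.019)² = +0.0051879
ΔP/P ≈ -0.089361 + 0.0051879 = -0.084173 = -8.4173%.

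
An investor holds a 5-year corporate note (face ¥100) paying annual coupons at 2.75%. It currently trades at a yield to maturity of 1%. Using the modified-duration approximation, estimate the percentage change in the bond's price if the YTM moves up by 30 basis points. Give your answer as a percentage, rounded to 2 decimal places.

Periodic yield y = 0.01. Modified duration first:
  t   CF        PV=CF/(1+0.01)^t    t·PV
  1         2.75         2.7228         2.7228
  2         2.75         2.6958         5.3916
  3         2.75         2.6691         8.0074
  4         2.75         2.6427        10.5708
  5       102.75        97.7631       488.8155
  Σ                    108.4935       515.5081
P = 108.4935; D_Mac = 4.75151 yrs; D_mod = 4.75151/(1+0.01) = 4.70447 yrs.
ΔP/P ≈ -D_mod · Δy = -4.70447 × (+0.003) = -0.014113 = -1.4113%.

-1.41%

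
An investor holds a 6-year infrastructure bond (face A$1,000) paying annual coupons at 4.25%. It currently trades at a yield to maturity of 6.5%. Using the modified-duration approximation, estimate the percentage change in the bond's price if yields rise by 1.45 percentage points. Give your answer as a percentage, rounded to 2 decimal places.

Periodic yield y = 0.065. Modified duration first:
  t   CF        PV=CF/(1+0.065)^t    t·PV
  1        42.50        39.9061        39.9061
  2        42.50        37.4705        74.9410
  3        42.50        35.1836       105.5508
  4        42.50        33.0362       132.1449
  5        42.50        31.0199       155.0997
  6     1,042.50       714.4608     4,286.7649
  Σ                    891.0772     4,794.4074
P = 891.0772; D_Mac = 5.38046 yrs; D_mod = 5.38046/(1+0.065) = 5.05208 yrs.
ΔP/P ≈ -D_mod · Δy = -5.05208 × (+0.0145) = -0.073255 = -7.3255%.

-7.33%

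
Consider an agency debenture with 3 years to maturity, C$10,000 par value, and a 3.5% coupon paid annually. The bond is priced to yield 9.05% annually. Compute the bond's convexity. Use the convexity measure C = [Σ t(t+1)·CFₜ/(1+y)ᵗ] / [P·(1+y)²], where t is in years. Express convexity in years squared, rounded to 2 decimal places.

With y = 0.0905:
  t   CF        PV=CF/(1+0.0905)^t    t·PV        t(t+1)·PV
  1       350.00       320.9537       320.9537         641.9074
  2       350.00       294.3179       588.6358       1,765.9075
  3    10,350.00     7,981.1108    23,943.3324      95,773.3296
  Σ                  8,596.3824    24,852.9219      98,181.1445
P = 8,596.3824.
Convexity = Σ t(t+1)·PV / [P·(1+y)²] = 98,181.1445 / (8,596.3824 × 1.189190) = 9.60420.

9.60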